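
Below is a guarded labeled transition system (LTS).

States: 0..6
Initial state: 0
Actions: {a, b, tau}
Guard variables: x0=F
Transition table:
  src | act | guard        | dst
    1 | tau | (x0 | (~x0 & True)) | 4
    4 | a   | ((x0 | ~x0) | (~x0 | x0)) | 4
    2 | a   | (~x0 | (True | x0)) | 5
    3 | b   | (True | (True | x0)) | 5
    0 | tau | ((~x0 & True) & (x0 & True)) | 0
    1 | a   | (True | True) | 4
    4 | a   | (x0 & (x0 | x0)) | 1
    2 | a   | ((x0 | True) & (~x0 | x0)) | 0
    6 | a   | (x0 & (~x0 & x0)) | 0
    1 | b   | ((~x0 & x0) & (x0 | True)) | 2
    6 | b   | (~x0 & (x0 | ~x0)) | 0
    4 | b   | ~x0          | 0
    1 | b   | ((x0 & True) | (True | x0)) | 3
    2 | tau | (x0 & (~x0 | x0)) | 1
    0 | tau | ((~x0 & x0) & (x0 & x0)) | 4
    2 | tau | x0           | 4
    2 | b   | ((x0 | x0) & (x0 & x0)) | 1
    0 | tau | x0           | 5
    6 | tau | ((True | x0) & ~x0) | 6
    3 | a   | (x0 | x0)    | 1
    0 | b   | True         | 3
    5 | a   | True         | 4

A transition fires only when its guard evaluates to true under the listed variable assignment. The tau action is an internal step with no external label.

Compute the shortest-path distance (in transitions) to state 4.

Breadth-first toward 4:
  depth 0: {0}
  depth 1: {3}
  depth 2: {5}
  depth 3: {4}
depth(4)=3, e.g. b·b·a

Answer: 3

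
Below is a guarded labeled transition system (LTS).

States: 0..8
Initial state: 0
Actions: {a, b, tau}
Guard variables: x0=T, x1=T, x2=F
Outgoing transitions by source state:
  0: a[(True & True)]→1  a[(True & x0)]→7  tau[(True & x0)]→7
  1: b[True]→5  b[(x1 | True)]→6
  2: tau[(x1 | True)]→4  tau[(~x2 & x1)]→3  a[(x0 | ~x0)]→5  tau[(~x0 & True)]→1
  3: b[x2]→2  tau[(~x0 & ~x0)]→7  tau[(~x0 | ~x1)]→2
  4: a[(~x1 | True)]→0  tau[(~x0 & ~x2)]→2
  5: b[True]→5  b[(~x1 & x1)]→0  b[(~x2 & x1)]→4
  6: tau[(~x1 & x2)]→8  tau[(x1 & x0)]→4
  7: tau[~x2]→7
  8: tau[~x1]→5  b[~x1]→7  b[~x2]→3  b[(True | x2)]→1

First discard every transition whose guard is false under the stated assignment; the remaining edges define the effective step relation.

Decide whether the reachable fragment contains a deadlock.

Answer: DEADLOCK-FREE

Trace:
Reachable = {0,1,4,5,6,7}
  0: a→1  a→7  tau→7  [3 out]
  1: b→5  b→6  [2 out]
  4: a→0  [1 out]
  5: b→4  b→5  [2 out]
  6: tau→4  [1 out]
  7: tau→7  [1 out]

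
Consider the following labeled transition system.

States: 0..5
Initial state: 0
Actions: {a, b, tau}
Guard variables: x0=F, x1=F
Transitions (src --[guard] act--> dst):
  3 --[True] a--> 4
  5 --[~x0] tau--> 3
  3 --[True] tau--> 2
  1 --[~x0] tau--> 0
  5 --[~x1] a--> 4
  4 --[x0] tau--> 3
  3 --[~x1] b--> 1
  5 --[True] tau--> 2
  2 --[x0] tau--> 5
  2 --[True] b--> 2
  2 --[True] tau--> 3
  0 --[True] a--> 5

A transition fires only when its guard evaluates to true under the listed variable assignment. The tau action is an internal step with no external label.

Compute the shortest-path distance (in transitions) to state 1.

BFS to 1:
  Layer 0: {0}
  Layer 1: {5}
  Layer 2: {2,3,4}
  Layer 3: {1}
1 enters at depth 3; path a·tau·b

Answer: 3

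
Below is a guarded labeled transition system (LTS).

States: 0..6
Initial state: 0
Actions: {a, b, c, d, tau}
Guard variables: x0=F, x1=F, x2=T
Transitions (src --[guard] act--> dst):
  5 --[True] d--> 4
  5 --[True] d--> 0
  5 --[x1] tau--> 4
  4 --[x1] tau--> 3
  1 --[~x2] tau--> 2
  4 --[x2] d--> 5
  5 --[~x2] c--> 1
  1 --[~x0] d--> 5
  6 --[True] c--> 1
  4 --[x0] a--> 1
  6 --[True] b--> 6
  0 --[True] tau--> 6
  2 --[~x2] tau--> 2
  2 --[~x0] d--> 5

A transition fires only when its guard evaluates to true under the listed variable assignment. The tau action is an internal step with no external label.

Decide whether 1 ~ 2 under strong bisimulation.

Bisimulation quotient by refinement:
  round 0: {{0,1,2,3,4,5,6}}
  round 1: {{0},{1,2,4,5},{3},{6}}
  round 2: {{0},{1,2,4},{3},{5},{6}}
stable after 3 split(s): 5 block(s)
1∈{1,2,4}, 2∈{1,2,4}

Answer: BISIMILAR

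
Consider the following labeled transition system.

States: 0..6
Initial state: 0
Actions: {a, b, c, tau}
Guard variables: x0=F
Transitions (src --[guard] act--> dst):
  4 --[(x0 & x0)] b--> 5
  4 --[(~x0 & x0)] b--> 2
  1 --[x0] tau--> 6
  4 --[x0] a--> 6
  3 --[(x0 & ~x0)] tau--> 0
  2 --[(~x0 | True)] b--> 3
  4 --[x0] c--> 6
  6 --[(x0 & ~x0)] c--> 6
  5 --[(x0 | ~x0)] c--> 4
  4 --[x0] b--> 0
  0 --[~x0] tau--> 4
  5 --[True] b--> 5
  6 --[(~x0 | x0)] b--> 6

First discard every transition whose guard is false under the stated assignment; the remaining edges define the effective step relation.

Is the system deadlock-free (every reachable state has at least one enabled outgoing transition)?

Answer: DEADLOCK at state 4

Trace:
R = {0,4}
  0: tau→4  [1 out]
  4: ∅  [STUCK]
Path to 4: tau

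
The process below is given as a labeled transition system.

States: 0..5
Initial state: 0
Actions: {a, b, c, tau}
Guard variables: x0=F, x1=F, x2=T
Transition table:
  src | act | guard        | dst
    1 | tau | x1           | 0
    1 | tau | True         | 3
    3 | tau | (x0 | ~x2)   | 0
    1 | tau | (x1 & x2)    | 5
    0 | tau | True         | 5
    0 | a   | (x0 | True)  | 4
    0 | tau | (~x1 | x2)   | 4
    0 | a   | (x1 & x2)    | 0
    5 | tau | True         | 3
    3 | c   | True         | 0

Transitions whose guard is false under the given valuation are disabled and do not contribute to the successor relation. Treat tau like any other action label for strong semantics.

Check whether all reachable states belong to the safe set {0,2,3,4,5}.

Answer: INVARIANT HOLDS

Working:
Allowed set {0,2,3,4,5}
Reach set: {0,3,4,5}
  0: safe
  3: safe
  4: safe
  5: safe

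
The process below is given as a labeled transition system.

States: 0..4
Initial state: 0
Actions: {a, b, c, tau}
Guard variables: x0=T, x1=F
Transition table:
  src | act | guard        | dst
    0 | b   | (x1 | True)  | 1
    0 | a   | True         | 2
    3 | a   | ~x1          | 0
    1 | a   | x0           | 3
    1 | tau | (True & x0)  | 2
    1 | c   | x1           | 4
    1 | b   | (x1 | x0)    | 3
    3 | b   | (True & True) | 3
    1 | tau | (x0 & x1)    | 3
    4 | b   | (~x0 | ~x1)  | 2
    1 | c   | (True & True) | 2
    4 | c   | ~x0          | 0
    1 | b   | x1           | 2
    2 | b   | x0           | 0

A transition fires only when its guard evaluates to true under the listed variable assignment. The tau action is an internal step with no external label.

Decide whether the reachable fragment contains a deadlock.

Answer: DEADLOCK-FREE

Analysis:
Reachable = {0,1,2,3}
  0: a→2  b→1  [2 out]
  1: a→3  b→3  c→2  tau→2  [4 out]
  2: b→0  [1 out]
  3: a→0  b→3  [2 out]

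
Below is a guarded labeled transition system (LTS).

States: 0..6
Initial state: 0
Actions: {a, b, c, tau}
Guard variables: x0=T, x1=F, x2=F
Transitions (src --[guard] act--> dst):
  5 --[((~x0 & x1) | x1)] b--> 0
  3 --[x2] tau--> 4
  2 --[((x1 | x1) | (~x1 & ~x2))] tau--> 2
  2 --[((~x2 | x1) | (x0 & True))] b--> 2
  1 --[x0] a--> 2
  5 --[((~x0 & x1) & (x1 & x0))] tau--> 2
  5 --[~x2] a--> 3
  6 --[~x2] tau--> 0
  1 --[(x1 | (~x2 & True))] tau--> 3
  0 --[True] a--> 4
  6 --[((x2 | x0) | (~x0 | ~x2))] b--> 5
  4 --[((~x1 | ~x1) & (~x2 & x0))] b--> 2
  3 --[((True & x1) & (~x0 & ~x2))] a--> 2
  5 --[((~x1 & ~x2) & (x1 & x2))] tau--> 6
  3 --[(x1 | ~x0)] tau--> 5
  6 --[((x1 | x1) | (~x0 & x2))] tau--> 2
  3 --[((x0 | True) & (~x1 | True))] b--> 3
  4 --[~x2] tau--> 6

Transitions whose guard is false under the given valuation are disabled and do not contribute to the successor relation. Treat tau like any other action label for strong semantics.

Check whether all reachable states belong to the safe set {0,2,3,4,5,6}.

Answer: INVARIANT HOLDS

Trace:
Safe = {0,2,3,4,5,6}
R = {0,2,3,4,5,6}
  0: safe
  2: safe
  3: safe
  4: safe
  5: safe
  6: safe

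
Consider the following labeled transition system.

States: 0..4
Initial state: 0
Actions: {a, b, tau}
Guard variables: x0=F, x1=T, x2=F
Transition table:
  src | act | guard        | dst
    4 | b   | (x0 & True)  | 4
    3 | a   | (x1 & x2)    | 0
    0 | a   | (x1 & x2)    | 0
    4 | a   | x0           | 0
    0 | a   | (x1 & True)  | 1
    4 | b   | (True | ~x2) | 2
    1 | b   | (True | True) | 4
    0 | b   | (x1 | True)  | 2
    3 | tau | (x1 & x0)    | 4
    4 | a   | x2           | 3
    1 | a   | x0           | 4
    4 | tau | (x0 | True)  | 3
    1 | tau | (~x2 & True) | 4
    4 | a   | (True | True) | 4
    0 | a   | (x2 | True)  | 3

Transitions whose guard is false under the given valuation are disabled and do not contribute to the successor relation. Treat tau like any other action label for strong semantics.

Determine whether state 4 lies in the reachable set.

Answer: REACHABLE

Analysis:
After dropping false guards: 8 live edges.
depth 0: {0}
depth 1: {1,2,3}  now seen {0,1,2,3}
depth 2: {4}  now seen {0,1,2,3,4}
R = {0,1,2,3,4}
Path to 4: a·b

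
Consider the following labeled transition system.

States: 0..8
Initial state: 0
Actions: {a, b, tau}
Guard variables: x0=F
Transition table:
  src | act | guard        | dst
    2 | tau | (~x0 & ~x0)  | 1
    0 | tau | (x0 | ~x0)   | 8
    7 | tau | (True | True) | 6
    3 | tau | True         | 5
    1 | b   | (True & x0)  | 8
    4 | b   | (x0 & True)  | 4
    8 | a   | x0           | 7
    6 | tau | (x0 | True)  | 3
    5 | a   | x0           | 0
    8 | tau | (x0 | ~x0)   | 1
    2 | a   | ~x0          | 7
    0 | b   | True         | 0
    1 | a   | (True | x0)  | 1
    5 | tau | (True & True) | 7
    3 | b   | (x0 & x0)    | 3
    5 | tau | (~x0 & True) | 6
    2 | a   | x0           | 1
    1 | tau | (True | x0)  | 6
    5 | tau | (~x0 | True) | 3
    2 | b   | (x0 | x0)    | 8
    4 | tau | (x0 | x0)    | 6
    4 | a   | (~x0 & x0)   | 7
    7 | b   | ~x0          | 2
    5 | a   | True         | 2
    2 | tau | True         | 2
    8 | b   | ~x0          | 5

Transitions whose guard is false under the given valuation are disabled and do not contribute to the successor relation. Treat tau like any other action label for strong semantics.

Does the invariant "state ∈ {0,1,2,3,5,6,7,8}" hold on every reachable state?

Answer: INVARIANT HOLDS

Working:
Safe = {0,1,2,3,5,6,7,8}
R = {0,1,2,3,5,6,7,8}
  0: ok
  1: ok
  2: ok
  3: ok
  5: ok
  6: ok
  7: ok
  8: ok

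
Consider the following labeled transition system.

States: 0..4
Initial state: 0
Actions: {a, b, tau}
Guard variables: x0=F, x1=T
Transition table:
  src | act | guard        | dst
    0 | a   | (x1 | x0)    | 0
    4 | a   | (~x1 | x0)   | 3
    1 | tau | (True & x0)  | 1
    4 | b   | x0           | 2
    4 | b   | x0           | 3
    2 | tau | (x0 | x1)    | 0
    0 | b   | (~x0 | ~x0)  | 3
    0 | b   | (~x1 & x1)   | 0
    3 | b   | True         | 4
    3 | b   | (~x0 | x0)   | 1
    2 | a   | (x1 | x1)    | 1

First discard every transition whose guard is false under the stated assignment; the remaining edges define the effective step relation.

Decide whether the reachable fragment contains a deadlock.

R = {0,1,3,4}
  0: a→0  b→3  [2 exit(s)]
  1: ∅  [no exit]
  3: b→1  b→4  [2 exit(s)]
  4: ∅  [no exit]
witness 1: b·b

Answer: DEADLOCK at state 1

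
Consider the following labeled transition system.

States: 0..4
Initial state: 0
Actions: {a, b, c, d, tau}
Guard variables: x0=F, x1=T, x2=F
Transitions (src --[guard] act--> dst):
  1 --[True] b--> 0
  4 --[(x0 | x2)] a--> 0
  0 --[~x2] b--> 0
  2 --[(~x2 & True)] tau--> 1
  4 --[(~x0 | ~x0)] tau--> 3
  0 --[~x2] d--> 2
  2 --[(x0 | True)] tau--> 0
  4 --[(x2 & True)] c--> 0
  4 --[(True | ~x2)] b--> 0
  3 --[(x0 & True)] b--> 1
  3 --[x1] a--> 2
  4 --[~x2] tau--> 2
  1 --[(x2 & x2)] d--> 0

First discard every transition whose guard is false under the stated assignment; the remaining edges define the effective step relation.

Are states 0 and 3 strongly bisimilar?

Answer: NOT BISIMILAR

Working:
Refine partition for ~:
  P[0] = {{0,1,2,3,4}}
  P[1] = {{0},{1},{2},{3},{4}}
Fixed point at round 2; 5 class(es).
[0]={0}  [3]={3}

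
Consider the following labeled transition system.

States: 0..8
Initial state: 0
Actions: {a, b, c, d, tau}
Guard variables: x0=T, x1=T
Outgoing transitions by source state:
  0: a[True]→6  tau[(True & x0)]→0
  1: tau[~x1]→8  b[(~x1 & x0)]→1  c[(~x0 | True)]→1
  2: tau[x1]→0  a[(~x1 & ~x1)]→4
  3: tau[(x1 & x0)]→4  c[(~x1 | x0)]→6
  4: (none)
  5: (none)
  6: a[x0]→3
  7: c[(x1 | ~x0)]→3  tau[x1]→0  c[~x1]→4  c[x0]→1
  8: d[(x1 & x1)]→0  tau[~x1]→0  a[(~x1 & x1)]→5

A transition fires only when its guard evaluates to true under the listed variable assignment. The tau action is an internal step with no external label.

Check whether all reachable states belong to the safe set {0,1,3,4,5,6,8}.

Answer: INVARIANT HOLDS

Working:
Inv-set: {0,1,3,4,5,6,8}
Reachable = {0,3,4,6}
  0: ok
  3: ok
  4: ok
  6: ok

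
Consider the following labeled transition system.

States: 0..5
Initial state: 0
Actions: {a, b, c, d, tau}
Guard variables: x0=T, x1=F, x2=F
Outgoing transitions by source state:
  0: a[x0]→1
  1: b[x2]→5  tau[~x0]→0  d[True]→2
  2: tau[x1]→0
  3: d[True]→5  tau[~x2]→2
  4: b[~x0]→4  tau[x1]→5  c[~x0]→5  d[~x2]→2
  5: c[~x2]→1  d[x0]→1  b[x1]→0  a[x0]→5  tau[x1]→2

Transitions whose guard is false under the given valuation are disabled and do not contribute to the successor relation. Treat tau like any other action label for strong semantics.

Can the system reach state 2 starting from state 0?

Answer: REACHABLE

Trace:
After dropping false guards: 8 live edges.
L0 = {0}
L1 = {1}  total {0,1}
L2 = {2}  total {0,1,2}
R = {0,1,2}
Path to 2: a·d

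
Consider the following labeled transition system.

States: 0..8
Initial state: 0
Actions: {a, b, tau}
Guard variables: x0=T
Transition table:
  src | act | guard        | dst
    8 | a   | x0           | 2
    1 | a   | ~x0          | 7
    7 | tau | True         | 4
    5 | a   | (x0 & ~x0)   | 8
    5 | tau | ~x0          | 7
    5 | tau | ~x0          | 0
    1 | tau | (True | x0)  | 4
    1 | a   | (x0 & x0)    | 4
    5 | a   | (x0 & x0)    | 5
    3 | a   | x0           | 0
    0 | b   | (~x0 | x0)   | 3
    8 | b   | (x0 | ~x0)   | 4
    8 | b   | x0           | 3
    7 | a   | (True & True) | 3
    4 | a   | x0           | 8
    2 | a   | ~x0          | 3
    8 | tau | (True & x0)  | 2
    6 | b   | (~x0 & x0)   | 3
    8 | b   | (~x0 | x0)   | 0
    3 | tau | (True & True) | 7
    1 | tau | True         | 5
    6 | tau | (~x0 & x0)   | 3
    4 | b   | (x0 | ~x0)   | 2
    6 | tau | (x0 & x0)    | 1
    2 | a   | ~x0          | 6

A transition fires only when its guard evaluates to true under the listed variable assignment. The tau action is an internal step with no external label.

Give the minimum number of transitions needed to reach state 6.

Answer: UNREACHABLE

Analysis:
Layered search for 6:
  Layer 0: {0}
  Layer 1: {3}
  Layer 2: {7}
  Layer 3: {4}
  Layer 4: {2,8}
6 never appears.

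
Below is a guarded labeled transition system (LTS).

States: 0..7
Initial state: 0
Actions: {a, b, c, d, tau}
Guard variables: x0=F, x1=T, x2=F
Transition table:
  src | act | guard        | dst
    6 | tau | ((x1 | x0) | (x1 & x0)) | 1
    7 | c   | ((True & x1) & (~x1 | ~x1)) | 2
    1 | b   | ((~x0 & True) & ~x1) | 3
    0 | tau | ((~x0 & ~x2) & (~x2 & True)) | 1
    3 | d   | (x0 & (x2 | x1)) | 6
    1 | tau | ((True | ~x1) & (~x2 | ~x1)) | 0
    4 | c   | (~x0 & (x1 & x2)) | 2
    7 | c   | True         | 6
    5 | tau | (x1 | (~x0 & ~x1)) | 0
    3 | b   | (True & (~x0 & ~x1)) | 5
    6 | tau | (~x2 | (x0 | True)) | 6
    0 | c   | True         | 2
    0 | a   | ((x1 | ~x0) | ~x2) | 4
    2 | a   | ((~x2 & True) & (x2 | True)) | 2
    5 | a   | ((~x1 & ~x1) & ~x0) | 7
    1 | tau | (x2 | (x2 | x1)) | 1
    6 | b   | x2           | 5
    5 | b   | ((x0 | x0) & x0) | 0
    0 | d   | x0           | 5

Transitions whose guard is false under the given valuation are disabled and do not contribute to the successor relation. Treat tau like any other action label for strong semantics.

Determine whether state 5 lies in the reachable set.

Guard filter leaves 10 enabled edge(s).
Layer 0: {0}
Layer 1: {1,2,4}  now seen {0,1,2,4}
R = {0,1,2,4}

Answer: UNREACHABLE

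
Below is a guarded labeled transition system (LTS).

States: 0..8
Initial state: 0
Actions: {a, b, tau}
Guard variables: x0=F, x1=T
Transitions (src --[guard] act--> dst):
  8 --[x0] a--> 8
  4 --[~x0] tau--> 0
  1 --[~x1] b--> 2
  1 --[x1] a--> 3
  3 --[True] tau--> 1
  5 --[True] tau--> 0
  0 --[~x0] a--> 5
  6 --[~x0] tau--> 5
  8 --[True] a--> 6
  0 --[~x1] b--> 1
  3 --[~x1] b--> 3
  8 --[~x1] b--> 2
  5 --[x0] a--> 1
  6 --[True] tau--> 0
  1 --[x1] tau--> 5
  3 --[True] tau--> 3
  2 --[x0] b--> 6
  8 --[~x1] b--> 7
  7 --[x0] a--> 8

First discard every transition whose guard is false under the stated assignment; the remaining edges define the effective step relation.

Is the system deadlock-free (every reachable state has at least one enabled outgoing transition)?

R = {0,5}
  0: a→5  [deg 1]
  5: tau→0  [deg 1]

Answer: DEADLOCK-FREE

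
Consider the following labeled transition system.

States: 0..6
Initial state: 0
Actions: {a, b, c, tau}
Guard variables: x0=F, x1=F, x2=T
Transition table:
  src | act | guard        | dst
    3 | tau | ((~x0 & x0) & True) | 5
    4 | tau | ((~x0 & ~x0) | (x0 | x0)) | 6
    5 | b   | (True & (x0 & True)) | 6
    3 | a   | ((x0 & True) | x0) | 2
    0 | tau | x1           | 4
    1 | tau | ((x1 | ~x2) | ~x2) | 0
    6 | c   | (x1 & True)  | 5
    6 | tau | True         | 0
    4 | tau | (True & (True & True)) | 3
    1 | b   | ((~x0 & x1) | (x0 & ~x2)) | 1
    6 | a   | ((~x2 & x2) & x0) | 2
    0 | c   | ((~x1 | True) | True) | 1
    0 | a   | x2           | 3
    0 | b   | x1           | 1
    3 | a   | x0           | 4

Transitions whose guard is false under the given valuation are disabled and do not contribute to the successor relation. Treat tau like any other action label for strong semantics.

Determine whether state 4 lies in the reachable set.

Answer: UNREACHABLE

Trace:
Guard filter leaves 5 enabled edge(s).
depth 0: {0}
depth 1: {1,3}  cumulative {0,1,3}
Reachable = {0,1,3}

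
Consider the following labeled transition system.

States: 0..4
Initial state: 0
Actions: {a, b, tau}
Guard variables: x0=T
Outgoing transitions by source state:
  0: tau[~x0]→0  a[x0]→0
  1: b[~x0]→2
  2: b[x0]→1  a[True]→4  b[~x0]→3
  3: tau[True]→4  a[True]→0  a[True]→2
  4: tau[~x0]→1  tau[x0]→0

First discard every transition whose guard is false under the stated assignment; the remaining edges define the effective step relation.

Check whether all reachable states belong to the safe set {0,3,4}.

Answer: INVARIANT HOLDS

Trace:
Allowed set {0,3,4}
Reach set: {0}
  0: ✓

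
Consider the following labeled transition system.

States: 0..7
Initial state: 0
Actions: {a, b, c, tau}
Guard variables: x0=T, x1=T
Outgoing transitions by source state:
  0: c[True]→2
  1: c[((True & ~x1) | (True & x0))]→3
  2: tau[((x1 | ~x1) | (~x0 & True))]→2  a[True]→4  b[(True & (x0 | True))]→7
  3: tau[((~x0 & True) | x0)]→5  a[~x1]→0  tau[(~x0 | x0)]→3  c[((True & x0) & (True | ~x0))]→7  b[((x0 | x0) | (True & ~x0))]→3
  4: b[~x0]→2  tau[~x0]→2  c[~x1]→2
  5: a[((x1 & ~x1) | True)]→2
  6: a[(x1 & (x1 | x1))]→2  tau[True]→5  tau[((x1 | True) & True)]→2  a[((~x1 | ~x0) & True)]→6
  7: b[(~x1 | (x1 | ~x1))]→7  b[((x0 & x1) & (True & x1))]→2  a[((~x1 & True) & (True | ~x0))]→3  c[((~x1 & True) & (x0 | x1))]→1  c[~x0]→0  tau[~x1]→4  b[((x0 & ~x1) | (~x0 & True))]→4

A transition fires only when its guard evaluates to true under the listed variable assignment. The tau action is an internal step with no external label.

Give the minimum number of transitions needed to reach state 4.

Answer: 2

Trace:
BFS to 4:
  Layer 0: {0}
  Layer 1: {2}
  Layer 2: {4,7}
first hit 4 at d=2 via c·a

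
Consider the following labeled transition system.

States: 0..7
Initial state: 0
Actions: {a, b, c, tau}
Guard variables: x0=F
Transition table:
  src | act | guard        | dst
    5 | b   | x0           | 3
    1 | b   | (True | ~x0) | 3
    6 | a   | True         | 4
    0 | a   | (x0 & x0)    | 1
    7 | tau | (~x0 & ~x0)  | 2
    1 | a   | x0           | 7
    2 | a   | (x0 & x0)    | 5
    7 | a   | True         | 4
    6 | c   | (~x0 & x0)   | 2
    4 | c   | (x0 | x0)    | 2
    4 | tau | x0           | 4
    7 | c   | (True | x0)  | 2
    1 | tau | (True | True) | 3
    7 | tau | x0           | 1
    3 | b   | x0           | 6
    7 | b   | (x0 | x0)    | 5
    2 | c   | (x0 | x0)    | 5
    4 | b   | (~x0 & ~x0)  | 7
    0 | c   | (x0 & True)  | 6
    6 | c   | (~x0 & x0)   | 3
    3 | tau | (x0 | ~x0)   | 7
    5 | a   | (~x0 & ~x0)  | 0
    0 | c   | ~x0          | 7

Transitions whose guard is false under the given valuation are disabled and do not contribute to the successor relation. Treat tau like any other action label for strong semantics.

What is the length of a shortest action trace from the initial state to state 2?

Breadth-first toward 2:
  L0 = {0}
  L1 = {7}
  L2 = {2,4}
first hit 2 at d=2 via c·c

Answer: 2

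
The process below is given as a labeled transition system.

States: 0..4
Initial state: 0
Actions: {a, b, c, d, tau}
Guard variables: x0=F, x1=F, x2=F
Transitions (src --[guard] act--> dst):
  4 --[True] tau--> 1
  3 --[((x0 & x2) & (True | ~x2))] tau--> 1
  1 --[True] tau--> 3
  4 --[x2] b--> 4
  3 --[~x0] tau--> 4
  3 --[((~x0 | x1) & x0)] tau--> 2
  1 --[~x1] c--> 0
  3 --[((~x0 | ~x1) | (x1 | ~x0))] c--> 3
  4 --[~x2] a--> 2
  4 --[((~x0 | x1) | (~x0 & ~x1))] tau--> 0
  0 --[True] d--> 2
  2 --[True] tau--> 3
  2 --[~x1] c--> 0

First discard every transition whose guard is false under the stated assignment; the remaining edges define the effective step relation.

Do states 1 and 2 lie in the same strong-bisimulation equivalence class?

Answer: BISIMILAR

Trace:
Bisimulation quotient by refinement:
  P[0] = {{0,1,2,3,4}}
  P[1] = {{0},{1,2,3},{4}}
  P[2] = {{0},{1,2},{3},{4}}
Fixed point at round 3; 4 class(es).
1∈{1,2}, 2∈{1,2}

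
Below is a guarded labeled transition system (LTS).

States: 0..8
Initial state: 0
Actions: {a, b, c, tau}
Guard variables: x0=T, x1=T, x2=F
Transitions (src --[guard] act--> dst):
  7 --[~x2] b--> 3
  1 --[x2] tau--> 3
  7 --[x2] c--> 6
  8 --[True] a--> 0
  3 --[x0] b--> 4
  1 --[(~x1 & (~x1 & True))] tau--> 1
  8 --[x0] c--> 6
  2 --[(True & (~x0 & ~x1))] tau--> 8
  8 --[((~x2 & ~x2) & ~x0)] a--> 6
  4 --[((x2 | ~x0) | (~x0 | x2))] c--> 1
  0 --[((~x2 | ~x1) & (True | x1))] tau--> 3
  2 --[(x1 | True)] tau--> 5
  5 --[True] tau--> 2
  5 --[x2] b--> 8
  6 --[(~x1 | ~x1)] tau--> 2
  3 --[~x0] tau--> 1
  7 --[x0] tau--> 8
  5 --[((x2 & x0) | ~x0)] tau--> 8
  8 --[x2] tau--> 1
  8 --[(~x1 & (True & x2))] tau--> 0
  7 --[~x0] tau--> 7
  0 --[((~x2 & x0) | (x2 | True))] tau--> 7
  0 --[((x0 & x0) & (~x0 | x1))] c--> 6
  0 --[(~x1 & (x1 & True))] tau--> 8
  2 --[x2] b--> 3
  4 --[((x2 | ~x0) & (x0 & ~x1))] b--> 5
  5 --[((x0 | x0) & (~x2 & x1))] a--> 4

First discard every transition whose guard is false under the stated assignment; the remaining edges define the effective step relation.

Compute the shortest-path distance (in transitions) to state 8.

Answer: 2

Trace:
Breadth-first toward 8:
  depth 0: {0}
  depth 1: {3,6,7}
  depth 2: {4,8}
first hit 8 at d=2 via tau·tau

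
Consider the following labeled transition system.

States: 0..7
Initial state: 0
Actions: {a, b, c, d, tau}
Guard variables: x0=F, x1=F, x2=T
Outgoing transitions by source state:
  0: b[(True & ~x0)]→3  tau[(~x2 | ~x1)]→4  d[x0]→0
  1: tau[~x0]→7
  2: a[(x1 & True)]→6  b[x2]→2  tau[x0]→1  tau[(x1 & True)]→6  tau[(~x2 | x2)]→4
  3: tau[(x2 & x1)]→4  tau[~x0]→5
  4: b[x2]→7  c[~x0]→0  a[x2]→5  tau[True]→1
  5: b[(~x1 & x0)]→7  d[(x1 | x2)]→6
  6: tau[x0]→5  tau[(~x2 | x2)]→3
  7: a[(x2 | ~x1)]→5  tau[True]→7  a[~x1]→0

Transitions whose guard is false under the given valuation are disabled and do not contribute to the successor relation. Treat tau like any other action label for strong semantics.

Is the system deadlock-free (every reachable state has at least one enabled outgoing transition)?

Reach set: {0,1,3,4,5,6,7}
  0: b→3  tau→4  [2 out]
  1: tau→7  [1 out]
  3: tau→5  [1 out]
  4: a→5  b→7  c→0  tau→1  [4 out]
  5: d→6  [1 out]
  6: tau→3  [1 out]
  7: a→0  a→5  tau→7  [3 out]

Answer: DEADLOCK-FREE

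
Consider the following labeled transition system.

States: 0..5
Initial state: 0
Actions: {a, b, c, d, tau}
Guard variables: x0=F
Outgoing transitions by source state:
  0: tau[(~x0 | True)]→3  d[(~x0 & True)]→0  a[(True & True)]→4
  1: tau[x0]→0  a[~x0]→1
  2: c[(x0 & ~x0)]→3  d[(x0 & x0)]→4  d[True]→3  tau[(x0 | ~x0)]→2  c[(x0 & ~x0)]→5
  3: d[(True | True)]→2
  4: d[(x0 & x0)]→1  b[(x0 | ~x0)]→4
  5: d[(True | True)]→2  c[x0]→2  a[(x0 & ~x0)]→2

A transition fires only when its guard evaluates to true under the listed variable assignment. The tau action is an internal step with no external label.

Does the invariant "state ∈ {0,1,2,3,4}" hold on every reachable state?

Allowed set {0,1,2,3,4}
R = {0,2,3,4}
  0: ok
  2: ok
  3: ok
  4: ok

Answer: INVARIANT HOLDS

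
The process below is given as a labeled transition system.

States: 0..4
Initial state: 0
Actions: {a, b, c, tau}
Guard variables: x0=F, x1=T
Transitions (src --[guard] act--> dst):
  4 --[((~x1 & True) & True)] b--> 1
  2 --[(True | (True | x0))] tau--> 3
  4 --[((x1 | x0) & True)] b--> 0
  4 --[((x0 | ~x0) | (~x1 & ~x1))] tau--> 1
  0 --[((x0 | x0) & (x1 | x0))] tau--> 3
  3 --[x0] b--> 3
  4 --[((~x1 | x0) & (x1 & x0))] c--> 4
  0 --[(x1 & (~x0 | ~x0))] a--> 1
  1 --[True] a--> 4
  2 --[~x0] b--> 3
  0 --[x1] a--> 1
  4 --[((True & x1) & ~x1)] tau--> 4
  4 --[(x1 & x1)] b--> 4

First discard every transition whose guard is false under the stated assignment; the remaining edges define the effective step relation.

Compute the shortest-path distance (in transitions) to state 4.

BFS to 4:
  L0 = {0}
  L1 = {1}
  L2 = {4}
depth(4)=2, e.g. a·a

Answer: 2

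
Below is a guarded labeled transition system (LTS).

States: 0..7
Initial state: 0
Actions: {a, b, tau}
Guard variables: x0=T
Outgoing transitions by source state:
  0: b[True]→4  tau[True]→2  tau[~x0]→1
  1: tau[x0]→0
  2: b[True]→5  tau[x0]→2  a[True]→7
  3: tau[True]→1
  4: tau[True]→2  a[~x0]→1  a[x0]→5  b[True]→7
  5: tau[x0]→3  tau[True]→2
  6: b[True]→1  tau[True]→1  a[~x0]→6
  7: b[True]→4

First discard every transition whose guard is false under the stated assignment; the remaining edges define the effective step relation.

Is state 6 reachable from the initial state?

After dropping false guards: 15 live edges.
Layer 0: {0}
Layer 1: {2,4}  cumulative {0,2,4}
Layer 2: {5,7}  cumulative {0,2,4,5,7}
Layer 3: {3}  cumulative {0,2,3,4,5,7}
Layer 4: {1}  cumulative {0,1,2,3,4,5,7}
Reach set: {0,1,2,3,4,5,7}

Answer: UNREACHABLE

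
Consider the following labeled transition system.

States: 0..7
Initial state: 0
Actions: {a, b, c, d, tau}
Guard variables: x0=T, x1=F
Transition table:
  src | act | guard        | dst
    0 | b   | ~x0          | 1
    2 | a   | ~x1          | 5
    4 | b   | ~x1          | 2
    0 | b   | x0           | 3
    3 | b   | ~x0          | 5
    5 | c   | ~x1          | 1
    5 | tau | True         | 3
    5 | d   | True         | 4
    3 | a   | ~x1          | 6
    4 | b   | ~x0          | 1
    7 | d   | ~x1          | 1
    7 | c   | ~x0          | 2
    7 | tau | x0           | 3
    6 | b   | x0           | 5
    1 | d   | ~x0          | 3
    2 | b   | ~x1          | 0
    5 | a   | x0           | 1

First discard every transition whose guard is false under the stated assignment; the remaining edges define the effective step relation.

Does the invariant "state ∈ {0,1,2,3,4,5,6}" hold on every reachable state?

Answer: INVARIANT HOLDS

Working:
Safe = {0,1,2,3,4,5,6}
Reach set: {0,1,2,3,4,5,6}
  0: ok
  1: ok
  2: ok
  3: ok
  4: ok
  5: ok
  6: ok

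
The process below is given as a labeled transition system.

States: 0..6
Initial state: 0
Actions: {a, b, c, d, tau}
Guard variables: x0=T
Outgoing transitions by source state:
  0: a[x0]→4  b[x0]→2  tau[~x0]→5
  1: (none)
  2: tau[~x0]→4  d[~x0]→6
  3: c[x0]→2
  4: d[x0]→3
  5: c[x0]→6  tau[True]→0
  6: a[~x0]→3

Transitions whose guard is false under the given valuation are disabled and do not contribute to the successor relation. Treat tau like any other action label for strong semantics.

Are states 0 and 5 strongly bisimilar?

Answer: NOT BISIMILAR

Trace:
Bisimulation quotient by refinement:
  round 0: {{0,1,2,3,4,5,6}}
  round 1: {{0},{1,2,6},{3},{4},{5}}
stable after 2 split(s): 5 block(s)
[0]={0}  [5]={5}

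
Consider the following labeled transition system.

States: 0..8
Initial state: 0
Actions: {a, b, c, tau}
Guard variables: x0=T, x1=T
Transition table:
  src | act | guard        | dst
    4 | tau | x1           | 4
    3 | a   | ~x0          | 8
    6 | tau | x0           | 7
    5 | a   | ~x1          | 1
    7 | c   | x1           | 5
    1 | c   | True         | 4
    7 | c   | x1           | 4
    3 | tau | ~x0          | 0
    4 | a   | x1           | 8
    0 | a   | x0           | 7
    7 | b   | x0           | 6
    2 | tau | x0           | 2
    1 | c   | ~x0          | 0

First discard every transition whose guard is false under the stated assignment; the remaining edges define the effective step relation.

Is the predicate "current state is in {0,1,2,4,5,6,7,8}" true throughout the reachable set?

Allowed set {0,1,2,4,5,6,7,8}
Reach set: {0,4,5,6,7,8}
  0: safe
  4: safe
  5: safe
  6: safe
  7: safe
  8: safe

Answer: INVARIANT HOLDS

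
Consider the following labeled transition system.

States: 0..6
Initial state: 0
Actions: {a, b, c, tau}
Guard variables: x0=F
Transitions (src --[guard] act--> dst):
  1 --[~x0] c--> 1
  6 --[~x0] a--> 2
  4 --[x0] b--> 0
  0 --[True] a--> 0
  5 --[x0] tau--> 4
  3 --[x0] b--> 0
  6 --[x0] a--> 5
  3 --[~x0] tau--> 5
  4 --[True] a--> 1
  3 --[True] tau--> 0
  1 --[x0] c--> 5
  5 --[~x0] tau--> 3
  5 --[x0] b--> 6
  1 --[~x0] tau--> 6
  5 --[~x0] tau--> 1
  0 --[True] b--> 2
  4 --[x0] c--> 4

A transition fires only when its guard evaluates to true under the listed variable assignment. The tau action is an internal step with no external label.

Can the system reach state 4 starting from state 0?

Guard filter leaves 10 enabled edge(s).
depth 0: {0}
depth 1: {2}  total {0,2}
Reach set: {0,2}

Answer: UNREACHABLE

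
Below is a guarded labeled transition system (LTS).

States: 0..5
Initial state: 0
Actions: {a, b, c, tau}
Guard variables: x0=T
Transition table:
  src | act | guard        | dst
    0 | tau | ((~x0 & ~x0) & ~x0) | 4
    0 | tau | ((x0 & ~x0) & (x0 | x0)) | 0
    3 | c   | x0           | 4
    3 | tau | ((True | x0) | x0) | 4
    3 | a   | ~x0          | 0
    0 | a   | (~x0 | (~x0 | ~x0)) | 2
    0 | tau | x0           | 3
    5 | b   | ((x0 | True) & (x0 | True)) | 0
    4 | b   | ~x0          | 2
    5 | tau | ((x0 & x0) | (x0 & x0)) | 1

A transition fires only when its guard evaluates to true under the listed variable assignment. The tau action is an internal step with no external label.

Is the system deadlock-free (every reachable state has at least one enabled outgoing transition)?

R = {0,3,4}
  0: tau→3  [1 exit(s)]
  3: c→4  tau→4  [2 exit(s)]
  4: ∅  [no exit]
Path to 4: tau·c

Answer: DEADLOCK at state 4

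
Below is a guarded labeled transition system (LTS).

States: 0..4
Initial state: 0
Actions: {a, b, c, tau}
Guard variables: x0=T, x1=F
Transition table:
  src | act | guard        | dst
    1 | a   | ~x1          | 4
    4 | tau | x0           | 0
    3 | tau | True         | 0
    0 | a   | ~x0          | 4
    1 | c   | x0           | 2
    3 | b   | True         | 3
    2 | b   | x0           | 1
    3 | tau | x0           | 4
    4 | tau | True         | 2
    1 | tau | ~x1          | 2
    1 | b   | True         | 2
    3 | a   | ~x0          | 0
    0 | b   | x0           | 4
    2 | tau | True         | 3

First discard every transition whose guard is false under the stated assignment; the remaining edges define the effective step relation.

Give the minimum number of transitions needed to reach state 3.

Layered search for 3:
  Layer 0: {0}
  Layer 1: {4}
  Layer 2: {2}
  Layer 3: {1,3}
3 enters at depth 3; path b·tau·tau

Answer: 3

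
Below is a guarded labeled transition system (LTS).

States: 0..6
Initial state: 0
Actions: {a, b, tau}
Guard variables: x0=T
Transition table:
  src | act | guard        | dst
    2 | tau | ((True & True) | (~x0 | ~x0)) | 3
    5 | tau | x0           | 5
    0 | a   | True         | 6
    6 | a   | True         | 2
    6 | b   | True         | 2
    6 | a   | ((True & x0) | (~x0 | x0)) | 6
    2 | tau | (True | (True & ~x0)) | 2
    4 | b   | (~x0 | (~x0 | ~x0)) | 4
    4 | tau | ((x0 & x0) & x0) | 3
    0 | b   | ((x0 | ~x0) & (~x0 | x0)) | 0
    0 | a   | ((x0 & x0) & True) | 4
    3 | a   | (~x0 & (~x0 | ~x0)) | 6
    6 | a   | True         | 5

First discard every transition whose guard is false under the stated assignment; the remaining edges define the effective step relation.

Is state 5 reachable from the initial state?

11 transition(s) survive guard evaluation.
Layer 0: {0}
Layer 1: {4,6}  cumulative {0,4,6}
Layer 2: {2,3,5}  cumulative {0,2,3,4,5,6}
R = {0,2,3,4,5,6}
Path to 5: a·a

Answer: REACHABLE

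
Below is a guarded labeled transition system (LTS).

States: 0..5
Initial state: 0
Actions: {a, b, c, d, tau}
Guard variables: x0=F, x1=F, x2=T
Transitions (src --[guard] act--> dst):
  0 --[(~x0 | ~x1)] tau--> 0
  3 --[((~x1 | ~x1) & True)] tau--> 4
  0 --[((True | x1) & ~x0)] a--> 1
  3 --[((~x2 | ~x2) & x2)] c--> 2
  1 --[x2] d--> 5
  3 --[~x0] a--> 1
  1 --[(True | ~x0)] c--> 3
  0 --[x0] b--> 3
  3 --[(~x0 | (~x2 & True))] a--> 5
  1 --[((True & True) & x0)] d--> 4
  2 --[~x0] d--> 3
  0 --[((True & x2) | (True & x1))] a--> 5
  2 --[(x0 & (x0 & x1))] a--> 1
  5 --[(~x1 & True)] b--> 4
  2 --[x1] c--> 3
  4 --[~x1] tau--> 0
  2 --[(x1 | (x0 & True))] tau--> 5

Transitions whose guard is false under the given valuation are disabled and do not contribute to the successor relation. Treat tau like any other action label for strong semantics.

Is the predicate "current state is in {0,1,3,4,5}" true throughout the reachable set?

Allowed set {0,1,3,4,5}
R = {0,1,3,4,5}
  0: safe
  1: safe
  3: safe
  4: safe
  5: safe

Answer: INVARIANT HOLDS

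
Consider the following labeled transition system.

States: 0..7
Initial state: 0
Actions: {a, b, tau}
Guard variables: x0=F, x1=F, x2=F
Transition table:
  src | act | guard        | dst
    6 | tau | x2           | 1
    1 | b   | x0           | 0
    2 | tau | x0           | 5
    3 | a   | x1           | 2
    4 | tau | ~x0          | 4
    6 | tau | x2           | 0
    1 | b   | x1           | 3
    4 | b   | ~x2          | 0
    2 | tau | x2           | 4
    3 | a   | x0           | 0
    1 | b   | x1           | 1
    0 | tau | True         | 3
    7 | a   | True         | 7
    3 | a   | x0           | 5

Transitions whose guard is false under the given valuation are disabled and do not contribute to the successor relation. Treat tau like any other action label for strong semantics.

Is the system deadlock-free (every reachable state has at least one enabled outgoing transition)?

Answer: DEADLOCK at state 3

Trace:
Reachable = {0,3}
  0: tau→3  [1 out]
  3: ∅  [STUCK]
witness 3: tau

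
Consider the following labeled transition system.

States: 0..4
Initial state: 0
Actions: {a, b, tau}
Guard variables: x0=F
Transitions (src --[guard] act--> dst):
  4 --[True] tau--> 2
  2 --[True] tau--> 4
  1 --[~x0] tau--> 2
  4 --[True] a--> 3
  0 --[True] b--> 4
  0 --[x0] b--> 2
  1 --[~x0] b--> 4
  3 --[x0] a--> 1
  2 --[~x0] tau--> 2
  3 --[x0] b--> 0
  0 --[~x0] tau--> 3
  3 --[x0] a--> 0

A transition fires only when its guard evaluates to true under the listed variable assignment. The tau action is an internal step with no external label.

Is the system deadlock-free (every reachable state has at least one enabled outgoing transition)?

R = {0,2,3,4}
  0: b→4  tau→3  [2 out]
  2: tau→2  tau→4  [2 out]
  3: ∅  [no exit]
  4: a→3  tau→2  [2 out]
witness 3: tau

Answer: DEADLOCK at state 3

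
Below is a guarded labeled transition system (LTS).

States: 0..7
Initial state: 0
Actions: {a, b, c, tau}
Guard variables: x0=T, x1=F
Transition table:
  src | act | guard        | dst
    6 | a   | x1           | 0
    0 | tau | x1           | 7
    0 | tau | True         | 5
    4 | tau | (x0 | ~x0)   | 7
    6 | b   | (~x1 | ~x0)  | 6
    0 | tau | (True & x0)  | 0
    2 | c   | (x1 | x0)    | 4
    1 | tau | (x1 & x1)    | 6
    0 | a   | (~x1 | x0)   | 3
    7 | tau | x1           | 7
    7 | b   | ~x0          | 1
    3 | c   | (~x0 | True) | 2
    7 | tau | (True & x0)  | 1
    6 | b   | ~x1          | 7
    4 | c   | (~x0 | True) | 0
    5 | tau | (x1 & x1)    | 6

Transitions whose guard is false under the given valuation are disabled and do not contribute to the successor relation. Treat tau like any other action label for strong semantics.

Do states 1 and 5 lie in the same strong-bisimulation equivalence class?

Answer: BISIMILAR

Trace:
Refine partition for ~:
  round 0: {{0,1,2,3,4,5,6,7}}
  round 1: {{0},{1,5},{2,3},{4},{6},{7}}
  round 2: {{0},{1,5},{2},{3},{4},{6},{7}}
Fixed point at round 3; 7 class(es).
class of 1: {1,5}; class of 5: {1,5}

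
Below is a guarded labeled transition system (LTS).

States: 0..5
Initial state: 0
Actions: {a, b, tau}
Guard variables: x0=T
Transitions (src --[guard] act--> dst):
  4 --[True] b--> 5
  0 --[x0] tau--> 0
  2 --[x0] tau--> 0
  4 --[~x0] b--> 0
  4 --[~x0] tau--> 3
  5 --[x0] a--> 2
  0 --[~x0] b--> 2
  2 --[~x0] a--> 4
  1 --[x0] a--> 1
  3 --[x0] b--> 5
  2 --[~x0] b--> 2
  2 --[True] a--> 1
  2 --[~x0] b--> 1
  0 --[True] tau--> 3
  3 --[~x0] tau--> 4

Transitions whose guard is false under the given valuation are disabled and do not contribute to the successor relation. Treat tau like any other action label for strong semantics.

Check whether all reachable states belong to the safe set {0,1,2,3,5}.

Allowed set {0,1,2,3,5}
Reachable = {0,1,2,3,5}
  0: ok
  1: ok
  2: ok
  3: ok
  5: ok

Answer: INVARIANT HOLDS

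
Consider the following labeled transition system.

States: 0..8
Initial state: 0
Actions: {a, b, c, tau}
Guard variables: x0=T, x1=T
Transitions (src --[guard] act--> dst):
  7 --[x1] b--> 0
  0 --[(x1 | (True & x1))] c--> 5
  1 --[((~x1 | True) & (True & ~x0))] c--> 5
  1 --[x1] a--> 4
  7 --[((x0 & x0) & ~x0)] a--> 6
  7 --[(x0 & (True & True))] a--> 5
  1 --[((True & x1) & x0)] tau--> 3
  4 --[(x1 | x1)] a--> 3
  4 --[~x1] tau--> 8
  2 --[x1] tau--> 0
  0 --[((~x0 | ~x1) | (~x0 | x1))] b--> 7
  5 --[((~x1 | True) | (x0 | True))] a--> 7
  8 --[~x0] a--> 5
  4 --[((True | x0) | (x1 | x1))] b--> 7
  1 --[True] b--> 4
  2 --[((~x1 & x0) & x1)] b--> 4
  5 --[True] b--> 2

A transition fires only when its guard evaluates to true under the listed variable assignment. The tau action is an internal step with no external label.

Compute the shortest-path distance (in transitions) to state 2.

Answer: 2

Analysis:
Layered search for 2:
  depth 0: {0}
  depth 1: {5,7}
  depth 2: {2}
first hit 2 at d=2 via c·b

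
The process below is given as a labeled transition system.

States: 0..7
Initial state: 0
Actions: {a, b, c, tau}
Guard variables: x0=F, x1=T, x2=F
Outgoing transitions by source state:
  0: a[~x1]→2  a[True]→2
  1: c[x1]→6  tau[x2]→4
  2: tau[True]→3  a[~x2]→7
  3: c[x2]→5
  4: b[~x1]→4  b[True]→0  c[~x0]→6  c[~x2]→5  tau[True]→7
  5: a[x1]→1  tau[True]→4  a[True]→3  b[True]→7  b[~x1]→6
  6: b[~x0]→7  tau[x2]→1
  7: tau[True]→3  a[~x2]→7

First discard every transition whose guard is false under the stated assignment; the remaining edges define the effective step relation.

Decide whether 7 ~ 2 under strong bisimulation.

Answer: BISIMILAR

Trace:
Refine partition for ~:
  π0 = {{0,1,2,3,4,5,6,7}}
  π1 = {{0},{1},{2,7},{3},{4},{5},{6}}
Fixed point at round 2; 7 class(es).
[7]={2,7}  [2]={2,7}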